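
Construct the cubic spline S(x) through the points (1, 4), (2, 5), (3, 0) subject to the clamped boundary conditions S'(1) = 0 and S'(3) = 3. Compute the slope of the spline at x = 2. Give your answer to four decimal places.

-3.7500

Let σ_i = S''(x_i). Step sizes h_i = 1, 1; slopes of the chords Δ_i = (y_(i+1) - y_i)/h_i = 1, -5.
  1·σ_0 + 4·σ_1 + 1·σ_2 = 6(Δ_1 - Δ_0) = -36
Clamped end conditions give two more equations: 2h_0·σ_0 + h_0·σ_1 = 6(Δ_0 - S'(1)) = 6 and h_1·σ_1 + 2h_1·σ_2 = 6(S'(3) - Δ_1) = 48.
Solving: σ_0 = 27/2, σ_1 = -21, σ_2 = 69/2.
On [2, 3], S'(x) = b_1 + 2c_1·(x - 2) + 3d_1·(x - 2)² with b_1 = Δ_1 - h_1(2σ_1 + σ_2)/6 = -15/4, c_1 = σ_1/2 = -21/2, d_1 = (σ_2 - σ_1)/(6h_1) = 37/4. So S'(2) = -15/4.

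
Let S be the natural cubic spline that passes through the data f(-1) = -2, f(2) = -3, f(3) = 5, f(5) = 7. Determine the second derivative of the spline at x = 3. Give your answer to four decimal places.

-8.2128

With M_i denoting the second derivative at x_i, h_i = 3, 1, 2, and Δ_i = (y_(i+1) − y_i)/h_i = -1/3, 8, 1:
  3·M_0 + 8·M_1 + 1·M_2 = 6(Δ_1 - Δ_0) = 50
  1·M_1 + 6·M_2 + 2·M_3 = 6(Δ_2 - Δ_1) = -42
Natural end conditions: M_0 = M_3 = 0.
Solving: M_0 = 0, M_1 = 342/47, M_2 = -386/47, M_3 = 0.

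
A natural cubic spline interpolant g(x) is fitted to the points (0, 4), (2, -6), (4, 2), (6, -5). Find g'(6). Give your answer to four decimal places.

Put M_i = g'' at the i-th knot. Here h = (2, 2, 2) and Δ = (-5, 4, -7/2), so the interior equations h_(i-1)·M_(i-1) + 2(h_(i-1)+h_i)·M_i + h_i·M_(i+1) = 6(Δ_i − Δ_(i-1)) read
  2·M_0 + 8·M_1 + 2·M_2 = 6(Δ_1 - Δ_0) = 54
  2·M_1 + 8·M_2 + 2·M_3 = 6(Δ_2 - Δ_1) = -45
Natural end conditions: M_0 = M_3 = 0.
Forward elimination and back-substitution give M_0 = 0, M_1 = 87/10, M_2 = -39/5, M_3 = 0.
On [4, 6], g'(x) = b_2 + 2c_2·(x - 4) + 3d_2·(x - 4)² with b_2 = Δ_2 - h_2(2M_2 + M_3)/6 = 17/10, c_2 = M_2/2 = -39/10, d_2 = (M_3 - M_2)/(6h_2) = 13/20. So g'(6) = -61/10.

-6.1000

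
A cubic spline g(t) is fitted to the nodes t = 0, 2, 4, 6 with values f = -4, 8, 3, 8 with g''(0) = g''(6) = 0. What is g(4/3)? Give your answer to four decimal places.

Write σ_i for g''(x_i). With h_i = 2, 2, 2 and divided differences Δ_i = 6, -5/2, 5/2, the continuity of g' gives the tridiagonal system
  2·σ_0 + 8·σ_1 + 2·σ_2 = 6(Δ_1 - Δ_0) = -51
  2·σ_1 + 8·σ_2 + 2·σ_3 = 6(Δ_2 - Δ_1) = 30
Natural end conditions: σ_0 = σ_3 = 0.
Solving: σ_0 = 0, σ_1 = -39/5, σ_2 = 57/10, σ_3 = 0.
On [0, 2], g(t) = -4 + 43/5·t + 0·t² - 13/20·t³.
With t = 4/3: g(4/3) = 160/27.

5.9259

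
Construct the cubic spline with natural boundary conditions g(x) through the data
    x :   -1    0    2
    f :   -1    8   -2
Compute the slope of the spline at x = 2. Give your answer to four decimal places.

-9.6667

Put σ_i = g'' at the i-th knot. Here h = (1, 2) and Δ = (9, -5), so the interior equations h_(i-1)·σ_(i-1) + 2(h_(i-1)+h_i)·σ_i + h_i·σ_(i+1) = 6(Δ_i − Δ_(i-1)) read
  1·σ_0 + 6·σ_1 + 2·σ_2 = 6(Δ_1 - Δ_0) = -84
Natural end conditions: σ_0 = σ_2 = 0.
Forward elimination and back-substitution give σ_0 = 0, σ_1 = -14, σ_2 = 0.
On [0, 2], g'(x) = b_1 + 2c_1·x + 3d_1·x² with b_1 = Δ_1 - h_1(2σ_1 + σ_2)/6 = 13/3, c_1 = σ_1/2 = -7, d_1 = (σ_2 - σ_1)/(6h_1) = 7/6. So g'(2) = -29/3.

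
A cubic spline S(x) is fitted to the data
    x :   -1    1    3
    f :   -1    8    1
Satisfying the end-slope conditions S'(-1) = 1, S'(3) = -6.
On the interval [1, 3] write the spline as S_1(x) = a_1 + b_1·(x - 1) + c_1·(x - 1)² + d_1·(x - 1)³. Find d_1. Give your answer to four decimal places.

0.7500

Put σ_i = S'' at the i-th knot. Here h = (2, 2) and Δ = (9/2, -7/2), so the interior equations h_(i-1)·σ_(i-1) + 2(h_(i-1)+h_i)·σ_i + h_i·σ_(i+1) = 6(Δ_i − Δ_(i-1)) read
  2·σ_0 + 8·σ_1 + 2·σ_2 = 6(Δ_1 - Δ_0) = -48
Clamped end conditions give two more equations: 2h_0·σ_0 + h_0·σ_1 = 6(Δ_0 - S'(-1)) = 21 and h_1·σ_1 + 2h_1·σ_2 = 6(S'(3) - Δ_1) = -15.
Solving the tridiagonal system: σ_0 = 19/2, σ_1 = -17/2, σ_2 = 1/2.
On [1, 3], with S_1(x) = a_1 + b_1·(x - 1) + c_1·(x - 1)² + d_1·(x - 1)³: c_1 = σ_1/2 = -17/4, d_1 = (σ_2 - σ_1)/(6h_1) = 3/4, b_1 = Δ_1 - h_1(2σ_1 + σ_2)/6 = 2.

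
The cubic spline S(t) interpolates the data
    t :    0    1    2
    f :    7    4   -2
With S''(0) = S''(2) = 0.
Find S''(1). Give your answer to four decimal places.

-4.5000

Write m_i for S''(x_i). With h_i = 1, 1 and divided differences Δ_i = -3, -6, the continuity of S' gives the tridiagonal system
  1·m_0 + 4·m_1 + 1·m_2 = 6(Δ_1 - Δ_0) = -18
Natural end conditions: m_0 = m_2 = 0.
Solving the tridiagonal system: m_0 = 0, m_1 = -9/2, m_2 = 0.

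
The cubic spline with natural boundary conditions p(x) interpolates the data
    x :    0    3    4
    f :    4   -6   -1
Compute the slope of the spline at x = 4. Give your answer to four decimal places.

6.0417

Put σ_i = p'' at the i-th knot. Here h = (3, 1) and Δ = (-10/3, 5), so the interior equations h_(i-1)·σ_(i-1) + 2(h_(i-1)+h_i)·σ_i + h_i·σ_(i+1) = 6(Δ_i − Δ_(i-1)) read
  3·σ_0 + 8·σ_1 + 1·σ_2 = 6(Δ_1 - Δ_0) = 50
Natural end conditions: σ_0 = σ_2 = 0.
Forward elimination and back-substitution give σ_0 = 0, σ_1 = 25/4, σ_2 = 0.
On [3, 4], p'(x) = b_1 + 2c_1·(x - 3) + 3d_1·(x - 3)² with b_1 = Δ_1 - h_1(2σ_1 + σ_2)/6 = 35/12, c_1 = σ_1/2 = 25/8, d_1 = (σ_2 - σ_1)/(6h_1) = -25/24. So p'(4) = 145/24.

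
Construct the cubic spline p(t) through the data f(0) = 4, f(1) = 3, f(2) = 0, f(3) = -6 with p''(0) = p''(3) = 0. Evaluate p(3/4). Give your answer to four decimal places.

3.3594

Write M_i for p''(x_i). With h_i = 1, 1, 1 and divided differences Δ_i = -1, -3, -6, the continuity of p' gives the tridiagonal system
  1·M_0 + 4·M_1 + 1·M_2 = 6(Δ_1 - Δ_0) = -12
  1·M_1 + 4·M_2 + 1·M_3 = 6(Δ_2 - Δ_1) = -18
Natural end conditions: M_0 = M_3 = 0.
Forward elimination and back-substitution give M_0 = 0, M_1 = -2, M_2 = -4, M_3 = 0.
On [0, 1], p(t) = 4 - 2/3·t + 0·t² - 1/3·t³.
With t = 3/4: p(3/4) = 215/64.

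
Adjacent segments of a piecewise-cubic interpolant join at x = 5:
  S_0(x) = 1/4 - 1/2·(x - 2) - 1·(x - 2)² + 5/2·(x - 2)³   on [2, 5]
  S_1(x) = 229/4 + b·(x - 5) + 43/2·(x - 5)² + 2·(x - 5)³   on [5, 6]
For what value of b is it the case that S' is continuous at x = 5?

61

S_0'(x) = -1/2 - 2·(x - 2) + 15/2·(x - 2)², so S_0'(5) = 61. On the right, S_1'(5) = b, so b = 61.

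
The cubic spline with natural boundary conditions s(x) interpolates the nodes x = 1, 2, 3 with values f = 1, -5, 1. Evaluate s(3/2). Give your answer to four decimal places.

Put M_i = s'' at the i-th knot. Here h = (1, 1) and Δ = (-6, 6), so the interior equations h_(i-1)·M_(i-1) + 2(h_(i-1)+h_i)·M_i + h_i·M_(i+1) = 6(Δ_i − Δ_(i-1)) read
  1·M_0 + 4·M_1 + 1·M_2 = 6(Δ_1 - Δ_0) = 72
Natural end conditions: M_0 = M_2 = 0.
Forward elimination and back-substitution give M_0 = 0, M_1 = 18, M_2 = 0.
On [1, 2], s(x) = 1 - 9·(x - 1) + 0·(x - 1)² + 3·(x - 1)³.
With (x - 1) = 1/2: s(3/2) = -25/8.

-3.1250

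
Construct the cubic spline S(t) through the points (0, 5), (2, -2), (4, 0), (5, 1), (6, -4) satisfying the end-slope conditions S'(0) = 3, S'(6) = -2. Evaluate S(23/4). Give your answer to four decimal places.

Put σ_i = S'' at the i-th knot. Here h = (2, 2, 1, 1) and Δ = (-7/2, 1, 1, -5), so the interior equations h_(i-1)·σ_(i-1) + 2(h_(i-1)+h_i)·σ_i + h_i·σ_(i+1) = 6(Δ_i − Δ_(i-1)) read
  2·σ_0 + 8·σ_1 + 2·σ_2 = 6(Δ_1 - Δ_0) = 27
  2·σ_1 + 6·σ_2 + 1·σ_3 = 6(Δ_2 - Δ_1) = 0
  1·σ_2 + 4·σ_3 + 1·σ_4 = 6(Δ_3 - Δ_2) = -36
Clamped end conditions give two more equations: 2h_0·σ_0 + h_0·σ_1 = 6(Δ_0 - S'(0)) = -39 and h_3·σ_3 + 2h_3·σ_4 = 6(S'(6) - Δ_3) = 18.
Solving the tridiagonal system: σ_0 = -157/12, σ_1 = 20/3, σ_2 = -1/12, σ_3 = -77/6, σ_4 = 185/12.
On [5, 6], S(t) = 1 - 79/24·(t - 5) - 77/12·(t - 5)² + 113/24·(t - 5)³.
With (t - 5) = 3/4: S(23/4) = -1583/512.

-3.0918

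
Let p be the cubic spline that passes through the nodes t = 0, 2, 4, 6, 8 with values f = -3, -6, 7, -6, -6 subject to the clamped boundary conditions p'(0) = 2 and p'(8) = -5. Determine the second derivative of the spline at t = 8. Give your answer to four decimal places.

With M_i denoting the second derivative at x_i, h_i = 2, 2, 2, 2, and Δ_i = (y_(i+1) − y_i)/h_i = -3/2, 13/2, -13/2, 0:
  2·M_0 + 8·M_1 + 2·M_2 = 6(Δ_1 - Δ_0) = 48
  2·M_1 + 8·M_2 + 2·M_3 = 6(Δ_2 - Δ_1) = -78
  2·M_2 + 8·M_3 + 2·M_4 = 6(Δ_3 - Δ_2) = 39
Clamped end conditions give two more equations: 2h_0·M_0 + h_0·M_1 = 6(Δ_0 - p'(0)) = -21 and h_3·M_3 + 2h_3·M_4 = 6(p'(8) - Δ_3) = -30.
Hence M_0 = -1313/112, M_1 = 725/56, M_2 = -257/16, M_3 = 689/56, M_4 = -1529/112.

-13.6518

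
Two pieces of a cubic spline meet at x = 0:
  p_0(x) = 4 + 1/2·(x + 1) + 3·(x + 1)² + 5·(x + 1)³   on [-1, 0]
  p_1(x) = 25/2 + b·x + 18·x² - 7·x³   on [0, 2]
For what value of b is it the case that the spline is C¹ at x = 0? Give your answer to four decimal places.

21.5000

p_0'(x) = 1/2 + 6·(x + 1) + 15·(x + 1)², so p_0'(0) = 43/2. On the right, p_1'(0) = b, so b = 43/2.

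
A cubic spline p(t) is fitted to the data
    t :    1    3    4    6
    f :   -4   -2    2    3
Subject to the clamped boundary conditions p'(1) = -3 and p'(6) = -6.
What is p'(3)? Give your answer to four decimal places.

With M_i denoting the second derivative at x_i, h_i = 2, 1, 2, and Δ_i = (y_(i+1) − y_i)/h_i = 1, 4, 1/2:
  2·M_0 + 6·M_1 + 1·M_2 = 6(Δ_1 - Δ_0) = 18
  1·M_1 + 6·M_2 + 2·M_3 = 6(Δ_2 - Δ_1) = -21
Clamped end conditions give two more equations: 2h_0·M_0 + h_0·M_1 = 6(Δ_0 - p'(1)) = 24 and h_2·M_2 + 2h_2·M_3 = 6(p'(6) - Δ_2) = -39.
Hence M_0 = 171/32, M_1 = 21/16, M_2 = -9/16, M_3 = -303/32.
On [3, 4], p'(t) = b_1 + 2c_1·(t - 3) + 3d_1·(t - 3)² with b_1 = Δ_1 - h_1(2M_1 + M_2)/6 = 117/32, c_1 = M_1/2 = 21/32, d_1 = (M_2 - M_1)/(6h_1) = -5/16. So p'(3) = 117/32.

3.6563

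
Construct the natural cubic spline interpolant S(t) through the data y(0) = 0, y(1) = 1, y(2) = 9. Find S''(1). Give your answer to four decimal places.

10.5000

Write m_i for S''(x_i). With h_i = 1, 1 and divided differences Δ_i = 1, 8, the continuity of S' gives the tridiagonal system
  1·m_0 + 4·m_1 + 1·m_2 = 6(Δ_1 - Δ_0) = 42
Natural end conditions: m_0 = m_2 = 0.
Hence m_0 = 0, m_1 = 21/2, m_2 = 0.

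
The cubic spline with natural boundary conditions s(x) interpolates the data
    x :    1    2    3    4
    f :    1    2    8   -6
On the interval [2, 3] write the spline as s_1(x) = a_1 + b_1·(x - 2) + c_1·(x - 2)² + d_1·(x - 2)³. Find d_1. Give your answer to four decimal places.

Let σ_i = s''(x_i). Step sizes h_i = 1, 1, 1; slopes of the chords Δ_i = (y_(i+1) - y_i)/h_i = 1, 6, -14.
  1·σ_0 + 4·σ_1 + 1·σ_2 = 6(Δ_1 - Δ_0) = 30
  1·σ_1 + 4·σ_2 + 1·σ_3 = 6(Δ_2 - Δ_1) = -120
Natural end conditions: σ_0 = σ_3 = 0.
Forward elimination and back-substitution give σ_0 = 0, σ_1 = 16, σ_2 = -34, σ_3 = 0.
On [2, 3], with s_1(x) = a_1 + b_1·(x - 2) + c_1·(x - 2)² + d_1·(x - 2)³: c_1 = σ_1/2 = 8, d_1 = (σ_2 - σ_1)/(6h_1) = -25/3, b_1 = Δ_1 - h_1(2σ_1 + σ_2)/6 = 19/3.

-8.3333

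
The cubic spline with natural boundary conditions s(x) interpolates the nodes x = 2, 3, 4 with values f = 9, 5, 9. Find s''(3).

12

With M_i denoting the second derivative at x_i, h_i = 1, 1, and Δ_i = (y_(i+1) − y_i)/h_i = -4, 4:
  1·M_0 + 4·M_1 + 1·M_2 = 6(Δ_1 - Δ_0) = 48
Natural end conditions: M_0 = M_2 = 0.
Forward elimination and back-substitution give M_0 = 0, M_1 = 12, M_2 = 0.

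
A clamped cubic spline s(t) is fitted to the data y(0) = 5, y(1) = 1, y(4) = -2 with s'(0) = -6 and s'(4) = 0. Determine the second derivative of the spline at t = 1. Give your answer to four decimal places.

1.5000

Put m_i = s'' at the i-th knot. Here h = (1, 3) and Δ = (-4, -1), so the interior equations h_(i-1)·m_(i-1) + 2(h_(i-1)+h_i)·m_i + h_i·m_(i+1) = 6(Δ_i − Δ_(i-1)) read
  1·m_0 + 8·m_1 + 3·m_2 = 6(Δ_1 - Δ_0) = 18
Clamped end conditions give two more equations: 2h_0·m_0 + h_0·m_1 = 6(Δ_0 - s'(0)) = 12 and h_1·m_1 + 2h_1·m_2 = 6(s'(4) - Δ_1) = 6.
Forward elimination and back-substitution give m_0 = 21/4, m_1 = 3/2, m_2 = 1/4.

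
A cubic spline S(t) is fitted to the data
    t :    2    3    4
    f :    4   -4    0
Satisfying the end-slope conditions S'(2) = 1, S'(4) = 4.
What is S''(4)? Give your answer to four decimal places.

With M_i denoting the second derivative at x_i, h_i = 1, 1, and Δ_i = (y_(i+1) − y_i)/h_i = -8, 4:
  1·M_0 + 4·M_1 + 1·M_2 = 6(Δ_1 - Δ_0) = 72
Clamped end conditions give two more equations: 2h_0·M_0 + h_0·M_1 = 6(Δ_0 - S'(2)) = -54 and h_1·M_1 + 2h_1·M_2 = 6(S'(4) - Δ_1) = 0.
Solving: M_0 = -87/2, M_1 = 33, M_2 = -33/2.

-16.5000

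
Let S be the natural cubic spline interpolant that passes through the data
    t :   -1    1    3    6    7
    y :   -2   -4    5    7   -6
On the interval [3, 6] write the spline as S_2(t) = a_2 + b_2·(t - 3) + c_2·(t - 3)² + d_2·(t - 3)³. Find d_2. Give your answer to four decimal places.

With m_i denoting the second derivative at x_i, h_i = 2, 2, 3, 1, and Δ_i = (y_(i+1) − y_i)/h_i = -1, 9/2, 2/3, -13:
  2·m_0 + 8·m_1 + 2·m_2 = 6(Δ_1 - Δ_0) = 33
  2·m_1 + 10·m_2 + 3·m_3 = 6(Δ_2 - Δ_1) = -23
  3·m_2 + 8·m_3 + 1·m_4 = 6(Δ_3 - Δ_2) = -82
Natural end conditions: m_0 = m_4 = 0.
Solving the tridiagonal system: m_0 = 0, m_1 = 2219/536, m_2 = -4/67, m_3 = -2741/268, m_4 = 0.
On [3, 6], with S_2(t) = a_2 + b_2·(t - 3) + c_2·(t - 3)² + d_2·(t - 3)³: c_2 = m_2/2 = -2/67, d_2 = (m_3 - m_2)/(6h_2) = -2725/4824, b_2 = Δ_2 - h_2(2m_2 + m_3)/6 = 9391/1608.

-0.5649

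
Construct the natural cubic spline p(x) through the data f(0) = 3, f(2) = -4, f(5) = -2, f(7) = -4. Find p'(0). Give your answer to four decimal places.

Put M_i = p'' at the i-th knot. Here h = (2, 3, 2) and Δ = (-7/2, 2/3, -1), so the interior equations h_(i-1)·M_(i-1) + 2(h_(i-1)+h_i)·M_i + h_i·M_(i+1) = 6(Δ_i − Δ_(i-1)) read
  2·M_0 + 10·M_1 + 3·M_2 = 6(Δ_1 - Δ_0) = 25
  3·M_1 + 10·M_2 + 2·M_3 = 6(Δ_2 - Δ_1) = -10
Natural end conditions: M_0 = M_3 = 0.
Hence M_0 = 0, M_1 = 40/13, M_2 = -25/13, M_3 = 0.
On [0, 2], p'(x) = b_0 + 2c_0·x + 3d_0·x² with b_0 = Δ_0 - h_0(2M_0 + M_1)/6 = -353/78, c_0 = M_0/2 = 0, d_0 = (M_1 - M_0)/(6h_0) = 10/39. So p'(0) = -353/78.

-4.5256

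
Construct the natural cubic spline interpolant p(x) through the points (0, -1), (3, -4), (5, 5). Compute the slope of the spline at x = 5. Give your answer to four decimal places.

With σ_i denoting the second derivative at x_i, h_i = 3, 2, and Δ_i = (y_(i+1) − y_i)/h_i = -1, 9/2:
  3·σ_0 + 10·σ_1 + 2·σ_2 = 6(Δ_1 - Δ_0) = 33
Natural end conditions: σ_0 = σ_2 = 0.
Forward elimination and back-substitution give σ_0 = 0, σ_1 = 33/10, σ_2 = 0.
On [3, 5], p'(x) = b_1 + 2c_1·(x - 3) + 3d_1·(x - 3)² with b_1 = Δ_1 - h_1(2σ_1 + σ_2)/6 = 23/10, c_1 = σ_1/2 = 33/20, d_1 = (σ_2 - σ_1)/(6h_1) = -11/40. So p'(5) = 28/5.

5.6000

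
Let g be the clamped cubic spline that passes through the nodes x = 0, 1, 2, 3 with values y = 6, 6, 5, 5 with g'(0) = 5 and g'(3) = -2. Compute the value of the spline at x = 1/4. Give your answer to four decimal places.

Let M_i = g''(x_i). Step sizes h_i = 1, 1, 1; slopes of the chords Δ_i = (y_(i+1) - y_i)/h_i = 0, -1, 0.
  1·M_0 + 4·M_1 + 1·M_2 = 6(Δ_1 - Δ_0) = -6
  1·M_1 + 4·M_2 + 1·M_3 = 6(Δ_2 - Δ_1) = 6
Clamped end conditions give two more equations: 2h_0·M_0 + h_0·M_1 = 6(Δ_0 - g'(0)) = -30 and h_2·M_2 + 2h_2·M_3 = 6(g'(3) - Δ_2) = -12.
Hence M_0 = -238/15, M_1 = 26/15, M_2 = 44/15, M_3 = -112/15.
On [0, 1], g(x) = 6 + 5·x - 119/15·x² + 44/15·x³.
With x = 1/4: g(1/4) = 34/5.

6.8000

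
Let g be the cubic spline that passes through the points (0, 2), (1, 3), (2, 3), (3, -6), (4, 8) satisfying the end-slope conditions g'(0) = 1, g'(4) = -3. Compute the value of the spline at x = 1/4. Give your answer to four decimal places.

Write M_i for g''(x_i). With h_i = 1, 1, 1, 1 and divided differences Δ_i = 1, 0, -9, 14, the continuity of g' gives the tridiagonal system
  1·M_0 + 4·M_1 + 1·M_2 = 6(Δ_1 - Δ_0) = -6
  1·M_1 + 4·M_2 + 1·M_3 = 6(Δ_2 - Δ_1) = -54
  1·M_2 + 4·M_3 + 1·M_4 = 6(Δ_3 - Δ_2) = 138
Clamped end conditions give two more equations: 2h_0·M_0 + h_0·M_1 = 6(Δ_0 - g'(0)) = 0 and h_3·M_3 + 2h_3·M_4 = 6(g'(4) - Δ_3) = -102.
Solving: M_0 = -25/7, M_1 = 50/7, M_2 = -31, M_3 = 440/7, M_4 = -577/7.
On [0, 1], g(x) = 2 + 1·x - 25/14·x² + 25/14·x³.
With x = 1/4: g(1/4) = 1941/896.

2.1663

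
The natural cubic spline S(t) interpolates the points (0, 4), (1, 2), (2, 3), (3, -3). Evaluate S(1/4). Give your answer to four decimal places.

Write M_i for S''(x_i). With h_i = 1, 1, 1 and divided differences Δ_i = -2, 1, -6, the continuity of S' gives the tridiagonal system
  1·M_0 + 4·M_1 + 1·M_2 = 6(Δ_1 - Δ_0) = 18
  1·M_1 + 4·M_2 + 1·M_3 = 6(Δ_2 - Δ_1) = -42
Natural end conditions: M_0 = M_3 = 0.
Solving: M_0 = 0, M_1 = 38/5, M_2 = -62/5, M_3 = 0.
On [0, 1], S(t) = 4 - 49/15·t + 0·t² + 19/15·t³.
With t = 1/4: S(1/4) = 205/64.

3.2031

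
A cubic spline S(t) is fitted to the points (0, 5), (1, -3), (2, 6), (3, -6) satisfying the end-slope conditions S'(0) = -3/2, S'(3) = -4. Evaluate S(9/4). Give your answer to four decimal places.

Let σ_i = S''(x_i). Step sizes h_i = 1, 1, 1; slopes of the chords Δ_i = (y_(i+1) - y_i)/h_i = -8, 9, -12.
  1·σ_0 + 4·σ_1 + 1·σ_2 = 6(Δ_1 - Δ_0) = 102
  1·σ_1 + 4·σ_2 + 1·σ_3 = 6(Δ_2 - Δ_1) = -126
Clamped end conditions give two more equations: 2h_0·σ_0 + h_0·σ_1 = 6(Δ_0 - S'(0)) = -39 and h_2·σ_2 + 2h_2·σ_3 = 6(S'(3) - Δ_2) = 48.
Solving: σ_0 = -676/15, σ_1 = 767/15, σ_2 = -862/15, σ_3 = 791/15.
On [2, 3], S(t) = 6 - 49/30·(t - 2) - 431/15·(t - 2)² + 551/30·(t - 2)³.
With (t - 2) = 1/4: S(9/4) = 2613/640.

4.0828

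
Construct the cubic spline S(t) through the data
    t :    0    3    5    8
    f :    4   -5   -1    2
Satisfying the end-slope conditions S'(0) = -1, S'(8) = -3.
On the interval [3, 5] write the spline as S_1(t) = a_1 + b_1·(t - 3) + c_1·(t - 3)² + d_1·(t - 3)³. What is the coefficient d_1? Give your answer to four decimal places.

Let M_i = S''(x_i). Step sizes h_i = 3, 2, 3; slopes of the chords Δ_i = (y_(i+1) - y_i)/h_i = -3, 2, 1.
  3·M_0 + 10·M_1 + 2·M_2 = 6(Δ_1 - Δ_0) = 30
  2·M_1 + 10·M_2 + 3·M_3 = 6(Δ_2 - Δ_1) = -6
Clamped end conditions give two more equations: 2h_0·M_0 + h_0·M_1 = 6(Δ_0 - S'(0)) = -12 and h_2·M_2 + 2h_2·M_3 = 6(S'(8) - Δ_2) = -24.
Forward elimination and back-substitution give M_0 = -54/13, M_1 = 56/13, M_2 = -4/13, M_3 = -50/13.
On [3, 5], with S_1(t) = a_1 + b_1·(t - 3) + c_1·(t - 3)² + d_1·(t - 3)³: c_1 = M_1/2 = 28/13, d_1 = (M_2 - M_1)/(6h_1) = -5/13, b_1 = Δ_1 - h_1(2M_1 + M_2)/6 = -10/13.

-0.3846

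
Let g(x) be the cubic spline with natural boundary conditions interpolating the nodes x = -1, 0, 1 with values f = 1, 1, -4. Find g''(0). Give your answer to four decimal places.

Write m_i for g''(x_i). With h_i = 1, 1 and divided differences Δ_i = 0, -5, the continuity of g' gives the tridiagonal system
  1·m_0 + 4·m_1 + 1·m_2 = 6(Δ_1 - Δ_0) = -30
Natural end conditions: m_0 = m_2 = 0.
Solving the tridiagonal system: m_0 = 0, m_1 = -15/2, m_2 = 0.

-7.5000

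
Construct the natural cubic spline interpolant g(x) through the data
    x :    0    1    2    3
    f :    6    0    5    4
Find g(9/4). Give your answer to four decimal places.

Put M_i = g'' at the i-th knot. Here h = (1, 1, 1) and Δ = (-6, 5, -1), so the interior equations h_(i-1)·M_(i-1) + 2(h_(i-1)+h_i)·M_i + h_i·M_(i+1) = 6(Δ_i − Δ_(i-1)) read
  1·M_0 + 4·M_1 + 1·M_2 = 6(Δ_1 - Δ_0) = 66
  1·M_1 + 4·M_2 + 1·M_3 = 6(Δ_2 - Δ_1) = -36
Natural end conditions: M_0 = M_3 = 0.
Forward elimination and back-substitution give M_0 = 0, M_1 = 20, M_2 = -14, M_3 = 0.
On [2, 3], g(x) = 5 + 11/3·(x - 2) - 7·(x - 2)² + 7/3·(x - 2)³.
With (x - 2) = 1/4: g(9/4) = 353/64.

5.5156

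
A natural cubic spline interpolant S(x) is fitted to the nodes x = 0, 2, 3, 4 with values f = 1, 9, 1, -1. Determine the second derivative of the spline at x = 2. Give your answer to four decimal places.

With M_i denoting the second derivative at x_i, h_i = 2, 1, 1, and Δ_i = (y_(i+1) − y_i)/h_i = 4, -8, -2:
  2·M_0 + 6·M_1 + 1·M_2 = 6(Δ_1 - Δ_0) = -72
  1·M_1 + 4·M_2 + 1·M_3 = 6(Δ_2 - Δ_1) = 36
Natural end conditions: M_0 = M_3 = 0.
Solving the tridiagonal system: M_0 = 0, M_1 = -324/23, M_2 = 288/23, M_3 = 0.

-14.0870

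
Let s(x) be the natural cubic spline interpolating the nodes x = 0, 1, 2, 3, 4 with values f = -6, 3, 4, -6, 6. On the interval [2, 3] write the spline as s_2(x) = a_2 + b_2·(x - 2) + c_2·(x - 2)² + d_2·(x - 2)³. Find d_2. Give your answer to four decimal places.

With m_i denoting the second derivative at x_i, h_i = 1, 1, 1, 1, and Δ_i = (y_(i+1) − y_i)/h_i = 9, 1, -10, 12:
  1·m_0 + 4·m_1 + 1·m_2 = 6(Δ_1 - Δ_0) = -48
  1·m_1 + 4·m_2 + 1·m_3 = 6(Δ_2 - Δ_1) = -66
  1·m_2 + 4·m_3 + 1·m_4 = 6(Δ_3 - Δ_2) = 132
Natural end conditions: m_0 = m_4 = 0.
Hence m_0 = 0, m_1 = -81/14, m_2 = -174/7, m_3 = 549/14, m_4 = 0.
On [2, 3], with s_2(x) = a_2 + b_2·(x - 2) + c_2·(x - 2)² + d_2·(x - 2)³: c_2 = m_2/2 = -87/7, d_2 = (m_3 - m_2)/(6h_2) = 299/28, b_2 = Δ_2 - h_2(2m_2 + m_3)/6 = -33/4.

10.6786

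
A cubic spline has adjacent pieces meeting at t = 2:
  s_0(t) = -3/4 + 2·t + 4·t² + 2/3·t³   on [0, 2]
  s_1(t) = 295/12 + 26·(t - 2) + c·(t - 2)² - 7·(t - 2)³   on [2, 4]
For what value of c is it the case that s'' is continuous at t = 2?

8

s_0''(t) = 8 + 4·t, so s_0''(2) = 16. On the right, s_1''(2) = 2c, so c = 8.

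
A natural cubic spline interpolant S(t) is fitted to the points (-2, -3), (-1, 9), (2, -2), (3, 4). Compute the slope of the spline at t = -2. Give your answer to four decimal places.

Write σ_i for S''(x_i). With h_i = 1, 3, 1 and divided differences Δ_i = 12, -11/3, 6, the continuity of S' gives the tridiagonal system
  1·σ_0 + 8·σ_1 + 3·σ_2 = 6(Δ_1 - Δ_0) = -94
  3·σ_1 + 8·σ_2 + 1·σ_3 = 6(Δ_2 - Δ_1) = 58
Natural end conditions: σ_0 = σ_3 = 0.
Solving the tridiagonal system: σ_0 = 0, σ_1 = -926/55, σ_2 = 746/55, σ_3 = 0.
On [-2, -1], S'(t) = b_0 + 2c_0·(t + 2) + 3d_0·(t + 2)² with b_0 = Δ_0 - h_0(2σ_0 + σ_1)/6 = 2443/165, c_0 = σ_0/2 = 0, d_0 = (σ_1 - σ_0)/(6h_0) = -463/165. So S'(-2) = 2443/165.

14.8061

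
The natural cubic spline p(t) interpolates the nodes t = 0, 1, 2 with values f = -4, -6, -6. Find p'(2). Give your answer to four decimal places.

0.5000

Put M_i = p'' at the i-th knot. Here h = (1, 1) and Δ = (-2, 0), so the interior equations h_(i-1)·M_(i-1) + 2(h_(i-1)+h_i)·M_i + h_i·M_(i+1) = 6(Δ_i − Δ_(i-1)) read
  1·M_0 + 4·M_1 + 1·M_2 = 6(Δ_1 - Δ_0) = 12
Natural end conditions: M_0 = M_2 = 0.
Solving the tridiagonal system: M_0 = 0, M_1 = 3, M_2 = 0.
On [1, 2], p'(t) = b_1 + 2c_1·(t - 1) + 3d_1·(t - 1)² with b_1 = Δ_1 - h_1(2M_1 + M_2)/6 = -1, c_1 = M_1/2 = 3/2, d_1 = (M_2 - M_1)/(6h_1) = -1/2. So p'(2) = 1/2.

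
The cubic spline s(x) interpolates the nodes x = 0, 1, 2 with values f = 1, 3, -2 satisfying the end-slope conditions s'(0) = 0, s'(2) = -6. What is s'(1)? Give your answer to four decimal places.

Put m_i = s'' at the i-th knot. Here h = (1, 1) and Δ = (2, -5), so the interior equations h_(i-1)·m_(i-1) + 2(h_(i-1)+h_i)·m_i + h_i·m_(i+1) = 6(Δ_i − Δ_(i-1)) read
  1·m_0 + 4·m_1 + 1·m_2 = 6(Δ_1 - Δ_0) = -42
Clamped end conditions give two more equations: 2h_0·m_0 + h_0·m_1 = 6(Δ_0 - s'(0)) = 12 and h_1·m_1 + 2h_1·m_2 = 6(s'(2) - Δ_1) = -6.
Forward elimination and back-substitution give m_0 = 27/2, m_1 = -15, m_2 = 9/2.
On [1, 2], s'(x) = b_1 + 2c_1·(x - 1) + 3d_1·(x - 1)² with b_1 = Δ_1 - h_1(2m_1 + m_2)/6 = -3/4, c_1 = m_1/2 = -15/2, d_1 = (m_2 - m_1)/(6h_1) = 13/4. So s'(1) = -3/4.

-0.7500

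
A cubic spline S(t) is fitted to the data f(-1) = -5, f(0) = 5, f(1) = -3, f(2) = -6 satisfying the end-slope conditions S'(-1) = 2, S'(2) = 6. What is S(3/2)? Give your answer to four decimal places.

-6.5833

Write σ_i for S''(x_i). With h_i = 1, 1, 1 and divided differences Δ_i = 10, -8, -3, the continuity of S' gives the tridiagonal system
  1·σ_0 + 4·σ_1 + 1·σ_2 = 6(Δ_1 - Δ_0) = -108
  1·σ_1 + 4·σ_2 + 1·σ_3 = 6(Δ_2 - Δ_1) = 30
Clamped end conditions give two more equations: 2h_0·σ_0 + h_0·σ_1 = 6(Δ_0 - S'(-1)) = 48 and h_2·σ_2 + 2h_2·σ_3 = 6(S'(2) - Δ_2) = 54.
Forward elimination and back-substitution give σ_0 = 134/3, σ_1 = -124/3, σ_2 = 38/3, σ_3 = 62/3.
On [1, 2], S(t) = -3 - 32/3·(t - 1) + 19/3·(t - 1)² + 4/3·(t - 1)³.
With (t - 1) = 1/2: S(3/2) = -79/12.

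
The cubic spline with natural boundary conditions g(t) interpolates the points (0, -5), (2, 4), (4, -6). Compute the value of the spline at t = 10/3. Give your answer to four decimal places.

Let m_i = g''(x_i). Step sizes h_i = 2, 2; slopes of the chords Δ_i = (y_(i+1) - y_i)/h_i = 9/2, -5.
  2·m_0 + 8·m_1 + 2·m_2 = 6(Δ_1 - Δ_0) = -57
Natural end conditions: m_0 = m_2 = 0.
Forward elimination and back-substitution give m_0 = 0, m_1 = -57/8, m_2 = 0.
On [2, 4], g(t) = 4 - 1/4·(t - 2) - 57/16·(t - 2)² + 19/32·(t - 2)³.
With (t - 2) = 4/3: g(10/3) = -34/27.

-1.2593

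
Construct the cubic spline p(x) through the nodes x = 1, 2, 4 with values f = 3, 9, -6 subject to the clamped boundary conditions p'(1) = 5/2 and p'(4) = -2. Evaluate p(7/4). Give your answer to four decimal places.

7.9336

Put m_i = p'' at the i-th knot. Here h = (1, 2) and Δ = (6, -15/2), so the interior equations h_(i-1)·m_(i-1) + 2(h_(i-1)+h_i)·m_i + h_i·m_(i+1) = 6(Δ_i − Δ_(i-1)) read
  1·m_0 + 6·m_1 + 2·m_2 = 6(Δ_1 - Δ_0) = -81
Clamped end conditions give two more equations: 2h_0·m_0 + h_0·m_1 = 6(Δ_0 - p'(1)) = 21 and h_1·m_1 + 2h_1·m_2 = 6(p'(4) - Δ_1) = 33.
Forward elimination and back-substitution give m_0 = 45/2, m_1 = -24, m_2 = 81/4.
On [1, 2], p(x) = 3 + 5/2·(x - 1) + 45/4·(x - 1)² - 31/4·(x - 1)³.
With (x - 1) = 3/4: p(7/4) = 2031/256.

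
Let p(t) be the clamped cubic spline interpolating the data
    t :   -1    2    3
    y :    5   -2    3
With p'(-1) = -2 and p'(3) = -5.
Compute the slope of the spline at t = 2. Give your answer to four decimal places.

6.8750

Put m_i = p'' at the i-th knot. Here h = (3, 1) and Δ = (-7/3, 5), so the interior equations h_(i-1)·m_(i-1) + 2(h_(i-1)+h_i)·m_i + h_i·m_(i+1) = 6(Δ_i − Δ_(i-1)) read
  3·m_0 + 8·m_1 + 1·m_2 = 6(Δ_1 - Δ_0) = 44
Clamped end conditions give two more equations: 2h_0·m_0 + h_0·m_1 = 6(Δ_0 - p'(-1)) = -2 and h_1·m_1 + 2h_1·m_2 = 6(p'(3) - Δ_1) = -60.
Hence m_0 = -79/12, m_1 = 25/2, m_2 = -145/4.
On [2, 3], p'(t) = b_1 + 2c_1·(t - 2) + 3d_1·(t - 2)² with b_1 = Δ_1 - h_1(2m_1 + m_2)/6 = 55/8, c_1 = m_1/2 = 25/4, d_1 = (m_2 - m_1)/(6h_1) = -65/8. So p'(2) = 55/8.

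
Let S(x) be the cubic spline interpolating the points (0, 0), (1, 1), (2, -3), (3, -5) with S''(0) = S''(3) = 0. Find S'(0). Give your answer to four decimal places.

2.4667

With m_i denoting the second derivative at x_i, h_i = 1, 1, 1, and Δ_i = (y_(i+1) − y_i)/h_i = 1, -4, -2:
  1·m_0 + 4·m_1 + 1·m_2 = 6(Δ_1 - Δ_0) = -30
  1·m_1 + 4·m_2 + 1·m_3 = 6(Δ_2 - Δ_1) = 12
Natural end conditions: m_0 = m_3 = 0.
Solving: m_0 = 0, m_1 = -44/5, m_2 = 26/5, m_3 = 0.
On [0, 1], S'(x) = b_0 + 2c_0·x + 3d_0·x² with b_0 = Δ_0 - h_0(2m_0 + m_1)/6 = 37/15, c_0 = m_0/2 = 0, d_0 = (m_1 - m_0)/(6h_0) = -22/15. So S'(0) = 37/15.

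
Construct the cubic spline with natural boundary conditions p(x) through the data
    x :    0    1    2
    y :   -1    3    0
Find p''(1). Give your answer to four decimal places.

Let σ_i = p''(x_i). Step sizes h_i = 1, 1; slopes of the chords Δ_i = (y_(i+1) - y_i)/h_i = 4, -3.
  1·σ_0 + 4·σ_1 + 1·σ_2 = 6(Δ_1 - Δ_0) = -42
Natural end conditions: σ_0 = σ_2 = 0.
Forward elimination and back-substitution give σ_0 = 0, σ_1 = -21/2, σ_2 = 0.

-10.5000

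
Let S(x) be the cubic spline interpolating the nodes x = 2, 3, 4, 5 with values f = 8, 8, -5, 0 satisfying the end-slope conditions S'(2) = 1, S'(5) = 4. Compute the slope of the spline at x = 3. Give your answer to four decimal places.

-8.8000

Let M_i = S''(x_i). Step sizes h_i = 1, 1, 1; slopes of the chords Δ_i = (y_(i+1) - y_i)/h_i = 0, -13, 5.
  1·M_0 + 4·M_1 + 1·M_2 = 6(Δ_1 - Δ_0) = -78
  1·M_1 + 4·M_2 + 1·M_3 = 6(Δ_2 - Δ_1) = 108
Clamped end conditions give two more equations: 2h_0·M_0 + h_0·M_1 = 6(Δ_0 - S'(2)) = -6 and h_2·M_2 + 2h_2·M_3 = 6(S'(5) - Δ_2) = -6.
Solving the tridiagonal system: M_0 = 68/5, M_1 = -166/5, M_2 = 206/5, M_3 = -118/5.
On [3, 4], S'(x) = b_1 + 2c_1·(x - 3) + 3d_1·(x - 3)² with b_1 = Δ_1 - h_1(2M_1 + M_2)/6 = -44/5, c_1 = M_1/2 = -83/5, d_1 = (M_2 - M_1)/(6h_1) = 62/5. So S'(3) = -44/5.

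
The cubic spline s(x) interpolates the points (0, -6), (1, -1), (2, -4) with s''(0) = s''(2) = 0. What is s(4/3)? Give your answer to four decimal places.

-1.2593

Write M_i for s''(x_i). With h_i = 1, 1 and divided differences Δ_i = 5, -3, the continuity of s' gives the tridiagonal system
  1·M_0 + 4·M_1 + 1·M_2 = 6(Δ_1 - Δ_0) = -48
Natural end conditions: M_0 = M_2 = 0.
Solving: M_0 = 0, M_1 = -12, M_2 = 0.
On [1, 2], s(x) = -1 + 1·(x - 1) - 6·(x - 1)² + 2·(x - 1)³.
With (x - 1) = 1/3: s(4/3) = -34/27.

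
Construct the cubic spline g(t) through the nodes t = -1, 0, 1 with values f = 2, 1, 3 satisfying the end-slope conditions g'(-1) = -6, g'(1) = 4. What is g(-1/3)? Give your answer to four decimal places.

Let M_i = g''(x_i). Step sizes h_i = 1, 1; slopes of the chords Δ_i = (y_(i+1) - y_i)/h_i = -1, 2.
  1·M_0 + 4·M_1 + 1·M_2 = 6(Δ_1 - Δ_0) = 18
Clamped end conditions give two more equations: 2h_0·M_0 + h_0·M_1 = 6(Δ_0 - g'(-1)) = 30 and h_1·M_1 + 2h_1·M_2 = 6(g'(1) - Δ_1) = 12.
Solving the tridiagonal system: M_0 = 31/2, M_1 = -1, M_2 = 13/2.
On [-1, 0], g(t) = 2 - 6·(t + 1) + 31/4·(t + 1)² - 11/4·(t + 1)³.
With (t + 1) = 2/3: g(-1/3) = 17/27.

0.6296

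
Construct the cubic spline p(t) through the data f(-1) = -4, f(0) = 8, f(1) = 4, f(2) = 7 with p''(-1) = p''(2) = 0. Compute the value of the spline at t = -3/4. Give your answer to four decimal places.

0.1094

Let M_i = p''(x_i). Step sizes h_i = 1, 1, 1; slopes of the chords Δ_i = (y_(i+1) - y_i)/h_i = 12, -4, 3.
  1·M_0 + 4·M_1 + 1·M_2 = 6(Δ_1 - Δ_0) = -96
  1·M_1 + 4·M_2 + 1·M_3 = 6(Δ_2 - Δ_1) = 42
Natural end conditions: M_0 = M_3 = 0.
Forward elimination and back-substitution give M_0 = 0, M_1 = -142/5, M_2 = 88/5, M_3 = 0.
On [-1, 0], p(t) = -4 + 251/15·(t + 1) + 0·(t + 1)² - 71/15·(t + 1)³.
With (t + 1) = 1/4: p(-3/4) = 7/64.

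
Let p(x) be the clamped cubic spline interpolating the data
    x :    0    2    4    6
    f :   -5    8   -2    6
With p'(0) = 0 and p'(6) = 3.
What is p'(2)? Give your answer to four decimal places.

With m_i denoting the second derivative at x_i, h_i = 2, 2, 2, and Δ_i = (y_(i+1) − y_i)/h_i = 13/2, -5, 4:
  2·m_0 + 8·m_1 + 2·m_2 = 6(Δ_1 - Δ_0) = -69
  2·m_1 + 8·m_2 + 2·m_3 = 6(Δ_2 - Δ_1) = 54
Clamped end conditions give two more equations: 2h_0·m_0 + h_0·m_1 = 6(Δ_0 - p'(0)) = 39 and h_2·m_2 + 2h_2·m_3 = 6(p'(6) - Δ_2) = -6.
Forward elimination and back-substitution give m_0 = 179/10, m_1 = -163/10, m_2 = 64/5, m_3 = -79/10.
On [2, 4], p'(x) = b_1 + 2c_1·(x - 2) + 3d_1·(x - 2)² with b_1 = Δ_1 - h_1(2m_1 + m_2)/6 = 8/5, c_1 = m_1/2 = -163/20, d_1 = (m_2 - m_1)/(6h_1) = 97/40. So p'(2) = 8/5.

1.6000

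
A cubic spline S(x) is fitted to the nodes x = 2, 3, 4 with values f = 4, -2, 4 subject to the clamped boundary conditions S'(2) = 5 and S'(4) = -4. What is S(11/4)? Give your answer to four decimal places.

-0.7930

Put M_i = S'' at the i-th knot. Here h = (1, 1) and Δ = (-6, 6), so the interior equations h_(i-1)·M_(i-1) + 2(h_(i-1)+h_i)·M_i + h_i·M_(i+1) = 6(Δ_i − Δ_(i-1)) read
  1·M_0 + 4·M_1 + 1·M_2 = 6(Δ_1 - Δ_0) = 72
Clamped end conditions give two more equations: 2h_0·M_0 + h_0·M_1 = 6(Δ_0 - S'(2)) = -66 and h_1·M_1 + 2h_1·M_2 = 6(S'(4) - Δ_1) = -60.
Solving the tridiagonal system: M_0 = -111/2, M_1 = 45, M_2 = -105/2.
On [2, 3], S(x) = 4 + 5·(x - 2) - 111/4·(x - 2)² + 67/4·(x - 2)³.
With (x - 2) = 3/4: S(11/4) = -203/256.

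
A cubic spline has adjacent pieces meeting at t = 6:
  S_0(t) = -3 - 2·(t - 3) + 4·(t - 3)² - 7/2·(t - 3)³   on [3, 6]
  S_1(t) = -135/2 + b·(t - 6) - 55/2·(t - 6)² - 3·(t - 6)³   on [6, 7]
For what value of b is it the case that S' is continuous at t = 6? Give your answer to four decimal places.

-72.5000

S_0'(t) = -2 + 8·(t - 3) - 21/2·(t - 3)², so S_0'(6) = -145/2. On the right, S_1'(6) = b, so b = -145/2.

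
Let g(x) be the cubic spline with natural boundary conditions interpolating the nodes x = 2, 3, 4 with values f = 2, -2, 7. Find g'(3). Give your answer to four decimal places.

2.5000

Write σ_i for g''(x_i). With h_i = 1, 1 and divided differences Δ_i = -4, 9, the continuity of g' gives the tridiagonal system
  1·σ_0 + 4·σ_1 + 1·σ_2 = 6(Δ_1 - Δ_0) = 78
Natural end conditions: σ_0 = σ_2 = 0.
Hence σ_0 = 0, σ_1 = 39/2, σ_2 = 0.
On [3, 4], g'(x) = b_1 + 2c_1·(x - 3) + 3d_1·(x - 3)² with b_1 = Δ_1 - h_1(2σ_1 + σ_2)/6 = 5/2, c_1 = σ_1/2 = 39/4, d_1 = (σ_2 - σ_1)/(6h_1) = -13/4. So g'(3) = 5/2.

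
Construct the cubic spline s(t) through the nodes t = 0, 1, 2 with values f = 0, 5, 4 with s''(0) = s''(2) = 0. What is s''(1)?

Put σ_i = s'' at the i-th knot. Here h = (1, 1) and Δ = (5, -1), so the interior equations h_(i-1)·σ_(i-1) + 2(h_(i-1)+h_i)·σ_i + h_i·σ_(i+1) = 6(Δ_i − Δ_(i-1)) read
  1·σ_0 + 4·σ_1 + 1·σ_2 = 6(Δ_1 - Δ_0) = -36
Natural end conditions: σ_0 = σ_2 = 0.
Solving the tridiagonal system: σ_0 = 0, σ_1 = -9, σ_2 = 0.

-9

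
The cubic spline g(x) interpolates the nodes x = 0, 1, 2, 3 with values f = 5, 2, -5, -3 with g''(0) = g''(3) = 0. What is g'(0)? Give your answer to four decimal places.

Put M_i = g'' at the i-th knot. Here h = (1, 1, 1) and Δ = (-3, -7, 2), so the interior equations h_(i-1)·M_(i-1) + 2(h_(i-1)+h_i)·M_i + h_i·M_(i+1) = 6(Δ_i − Δ_(i-1)) read
  1·M_0 + 4·M_1 + 1·M_2 = 6(Δ_1 - Δ_0) = -24
  1·M_1 + 4·M_2 + 1·M_3 = 6(Δ_2 - Δ_1) = 54
Natural end conditions: M_0 = M_3 = 0.
Forward elimination and back-substitution give M_0 = 0, M_1 = -10, M_2 = 16, M_3 = 0.
On [0, 1], g'(x) = b_0 + 2c_0·x + 3d_0·x² with b_0 = Δ_0 - h_0(2M_0 + M_1)/6 = -4/3, c_0 = M_0/2 = 0, d_0 = (M_1 - M_0)/(6h_0) = -5/3. So g'(0) = -4/3.

-1.3333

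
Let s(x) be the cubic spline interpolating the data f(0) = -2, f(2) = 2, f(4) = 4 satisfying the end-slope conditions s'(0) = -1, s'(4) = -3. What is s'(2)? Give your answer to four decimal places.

Let M_i = s''(x_i). Step sizes h_i = 2, 2; slopes of the chords Δ_i = (y_(i+1) - y_i)/h_i = 2, 1.
  2·M_0 + 8·M_1 + 2·M_2 = 6(Δ_1 - Δ_0) = -6
Clamped end conditions give two more equations: 2h_0·M_0 + h_0·M_1 = 6(Δ_0 - s'(0)) = 18 and h_1·M_1 + 2h_1·M_2 = 6(s'(4) - Δ_1) = -24.
Solving: M_0 = 19/4, M_1 = -1/2, M_2 = -23/4.
On [2, 4], s'(x) = b_1 + 2c_1·(x - 2) + 3d_1·(x - 2)² with b_1 = Δ_1 - h_1(2M_1 + M_2)/6 = 13/4, c_1 = M_1/2 = -1/4, d_1 = (M_2 - M_1)/(6h_1) = -7/16. So s'(2) = 13/4.

3.2500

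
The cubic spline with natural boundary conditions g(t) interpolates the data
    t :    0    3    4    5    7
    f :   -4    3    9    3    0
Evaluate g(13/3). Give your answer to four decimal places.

Let m_i = g''(x_i). Step sizes h_i = 3, 1, 1, 2; slopes of the chords Δ_i = (y_(i+1) - y_i)/h_i = 7/3, 6, -6, -3/2.
  3·m_0 + 8·m_1 + 1·m_2 = 6(Δ_1 - Δ_0) = 22
  1·m_1 + 4·m_2 + 1·m_3 = 6(Δ_2 - Δ_1) = -72
  1·m_2 + 6·m_3 + 2·m_4 = 6(Δ_3 - Δ_2) = 27
Natural end conditions: m_0 = m_4 = 0.
Forward elimination and back-substitution give m_0 = 0, m_1 = 965/178, m_2 = -1902/89, m_3 = 1435/178, m_4 = 0.
On [4, 5], g(t) = 9 - 235/1068·(t - 4) - 951/89·(t - 4)² + 5239/1068·(t - 4)³.
With (t - 4) = 1/3: g(13/3) = 57103/7209.

7.9211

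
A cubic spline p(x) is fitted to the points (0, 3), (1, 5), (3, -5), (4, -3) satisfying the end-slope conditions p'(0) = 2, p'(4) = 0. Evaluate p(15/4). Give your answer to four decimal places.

Put σ_i = p'' at the i-th knot. Here h = (1, 2, 1) and Δ = (2, -5, 2), so the interior equations h_(i-1)·σ_(i-1) + 2(h_(i-1)+h_i)·σ_i + h_i·σ_(i+1) = 6(Δ_i − Δ_(i-1)) read
  1·σ_0 + 6·σ_1 + 2·σ_2 = 6(Δ_1 - Δ_0) = -42
  2·σ_1 + 6·σ_2 + 1·σ_3 = 6(Δ_2 - Δ_1) = 42
Clamped end conditions give two more equations: 2h_0·σ_0 + h_0·σ_1 = 6(Δ_0 - p'(0)) = 0 and h_2·σ_2 + 2h_2·σ_3 = 6(p'(4) - Δ_2) = -12.
Solving: σ_0 = 218/35, σ_1 = -436/35, σ_2 = 464/35, σ_3 = -442/35.
On [3, 4], p(x) = -5 - 11/35·(x - 3) + 232/35·(x - 3)² - 151/35·(x - 3)³.
With (x - 3) = 3/4: p(15/4) = -7453/2240.

-3.3272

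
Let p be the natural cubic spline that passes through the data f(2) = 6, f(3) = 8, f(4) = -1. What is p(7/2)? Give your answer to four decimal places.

4.5313

Put m_i = p'' at the i-th knot. Here h = (1, 1) and Δ = (2, -9), so the interior equations h_(i-1)·m_(i-1) + 2(h_(i-1)+h_i)·m_i + h_i·m_(i+1) = 6(Δ_i − Δ_(i-1)) read
  1·m_0 + 4·m_1 + 1·m_2 = 6(Δ_1 - Δ_0) = -66
Natural end conditions: m_0 = m_2 = 0.
Forward elimination and back-substitution give m_0 = 0, m_1 = -33/2, m_2 = 0.
On [3, 4], p(x) = 8 - 7/2·(x - 3) - 33/4·(x - 3)² + 11/4·(x - 3)³.
With (x - 3) = 1/2: p(7/2) = 145/32.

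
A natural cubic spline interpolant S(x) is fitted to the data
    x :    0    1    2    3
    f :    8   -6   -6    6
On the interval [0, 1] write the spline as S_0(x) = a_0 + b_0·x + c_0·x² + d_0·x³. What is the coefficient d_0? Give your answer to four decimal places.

2.9333

Let M_i = S''(x_i). Step sizes h_i = 1, 1, 1; slopes of the chords Δ_i = (y_(i+1) - y_i)/h_i = -14, 0, 12.
  1·M_0 + 4·M_1 + 1·M_2 = 6(Δ_1 - Δ_0) = 84
  1·M_1 + 4·M_2 + 1·M_3 = 6(Δ_2 - Δ_1) = 72
Natural end conditions: M_0 = M_3 = 0.
Forward elimination and back-substitution give M_0 = 0, M_1 = 88/5, M_2 = 68/5, M_3 = 0.
On [0, 1], with S_0(x) = a_0 + b_0·x + c_0·x² + d_0·x³: c_0 = M_0/2 = 0, d_0 = (M_1 - M_0)/(6h_0) = 44/15, b_0 = Δ_0 - h_0(2M_0 + M_1)/6 = -254/15.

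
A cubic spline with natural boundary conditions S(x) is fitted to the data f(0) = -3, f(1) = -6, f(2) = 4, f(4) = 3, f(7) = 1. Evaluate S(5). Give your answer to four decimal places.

Let σ_i = S''(x_i). Step sizes h_i = 1, 1, 2, 3; slopes of the chords Δ_i = (y_(i+1) - y_i)/h_i = -3, 10, -1/2, -2/3.
  1·σ_0 + 4·σ_1 + 1·σ_2 = 6(Δ_1 - Δ_0) = 78
  1·σ_1 + 6·σ_2 + 2·σ_3 = 6(Δ_2 - Δ_1) = -63
  2·σ_2 + 10·σ_3 + 3·σ_4 = 6(Δ_3 - Δ_2) = -1
Natural end conditions: σ_0 = σ_4 = 0.
Solving: σ_0 = 0, σ_1 = 2498/107, σ_2 = -1646/107, σ_3 = 637/214, σ_4 = 0.
On [4, 7], S(x) = 3 - 2339/642·(x - 4) + 637/428·(x - 4)² - 637/3852·(x - 4)³.
With (x - 4) = 1: S(5) = 1309/1926.

0.6796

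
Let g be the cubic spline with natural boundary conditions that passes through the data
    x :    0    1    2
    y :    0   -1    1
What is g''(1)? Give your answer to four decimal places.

Let m_i = g''(x_i). Step sizes h_i = 1, 1; slopes of the chords Δ_i = (y_(i+1) - y_i)/h_i = -1, 2.
  1·m_0 + 4·m_1 + 1·m_2 = 6(Δ_1 - Δ_0) = 18
Natural end conditions: m_0 = m_2 = 0.
Solving: m_0 = 0, m_1 = 9/2, m_2 = 0.

4.5000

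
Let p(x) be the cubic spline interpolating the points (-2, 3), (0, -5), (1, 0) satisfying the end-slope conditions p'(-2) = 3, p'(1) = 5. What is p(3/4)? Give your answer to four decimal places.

Put m_i = p'' at the i-th knot. Here h = (2, 1) and Δ = (-4, 5), so the interior equations h_(i-1)·m_(i-1) + 2(h_(i-1)+h_i)·m_i + h_i·m_(i+1) = 6(Δ_i − Δ_(i-1)) read
  2·m_0 + 6·m_1 + 1·m_2 = 6(Δ_1 - Δ_0) = 54
Clamped end conditions give two more equations: 2h_0·m_0 + h_0·m_1 = 6(Δ_0 - p'(-2)) = -42 and h_1·m_1 + 2h_1·m_2 = 6(p'(1) - Δ_1) = 0.
Solving the tridiagonal system: m_0 = -113/6, m_1 = 50/3, m_2 = -25/3.
On [0, 1], p(x) = -5 + 5/6·x + 25/3·x² - 25/6·x³.
With x = 3/4: p(3/4) = -185/128.

-1.4453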